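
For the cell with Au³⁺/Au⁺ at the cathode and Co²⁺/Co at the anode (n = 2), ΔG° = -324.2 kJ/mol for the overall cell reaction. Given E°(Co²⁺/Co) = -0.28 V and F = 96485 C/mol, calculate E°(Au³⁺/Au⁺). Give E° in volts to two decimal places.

+1.40 V

E°cell = −ΔG°/(nF) = −(-324.2×10³)/((2)(96485)) = +1.680 V.
Since Au³⁺/Au⁺ is the cathode and Co²⁺/Co the anode, E°cell = E°(Au³⁺/Au⁺) − E°(Co²⁺/Co).
So E°(Au³⁺/Au⁺) = E°cell + E°(Co²⁺/Co) = +1.680 + (-0.28) = +1.40 V.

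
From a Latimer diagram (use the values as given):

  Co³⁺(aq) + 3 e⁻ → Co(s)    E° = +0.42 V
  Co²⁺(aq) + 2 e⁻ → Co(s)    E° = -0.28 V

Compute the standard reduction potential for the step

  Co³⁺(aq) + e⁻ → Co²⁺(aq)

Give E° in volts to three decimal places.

Sequential free energies add, so n₃E°₃ = n₁E°₁ + n₂E°₂.
With n₃ = 3, and the known step contributing 2×(-0.28) V, the unknown satisfies 1·E° = 3×(+0.42) − 2×(-0.28) = +1.820.
E° = +1.820 / 1 = +1.820 V.

+1.820 V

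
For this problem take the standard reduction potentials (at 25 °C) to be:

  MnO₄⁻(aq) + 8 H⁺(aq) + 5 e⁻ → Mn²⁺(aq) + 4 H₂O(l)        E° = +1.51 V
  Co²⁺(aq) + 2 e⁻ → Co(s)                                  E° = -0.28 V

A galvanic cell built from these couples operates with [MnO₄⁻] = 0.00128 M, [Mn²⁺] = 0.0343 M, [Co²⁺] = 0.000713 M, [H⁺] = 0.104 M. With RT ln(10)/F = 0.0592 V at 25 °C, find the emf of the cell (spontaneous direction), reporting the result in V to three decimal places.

MnO₄⁻/Mn²⁺ is the cathode (higher E°), Co²⁺/Co the anode: E°cell = +1.51 − (-0.28) = +1.79 V, n = 10.
Overall: 2 MnO₄⁻(aq) + 16 H⁺(aq) + 5 Co(s) → 2 Mn²⁺(aq) + 8 H₂O(l) + 5 Co²⁺(aq)
Q = [Mn²⁺]^2·[Co²⁺]^5 / ([MnO₄⁻]^2·[H⁺]^16); log Q = 2.849.
E = E° − (0.0592/n) log Q = +1.79 − (0.0592/10)(2.849) = +1.773 V.

+1.773 V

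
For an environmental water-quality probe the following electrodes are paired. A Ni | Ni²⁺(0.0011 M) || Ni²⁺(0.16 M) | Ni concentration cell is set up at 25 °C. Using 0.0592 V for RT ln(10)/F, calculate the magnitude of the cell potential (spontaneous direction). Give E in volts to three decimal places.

For a concentration cell E°cell = 0. The 0.16 M side is the cathode (reduction is favoured where [Ni²⁺] is higher).
With n = 2, E = −(0.0592/2) log([Ni²⁺]ₐₙ/[Ni²⁺]꜀ₐₜ) = −(0.0592/2) log(0.0011/0.16) = −(0.0592/2)(-2.163) = +0.064 V.

+0.064 V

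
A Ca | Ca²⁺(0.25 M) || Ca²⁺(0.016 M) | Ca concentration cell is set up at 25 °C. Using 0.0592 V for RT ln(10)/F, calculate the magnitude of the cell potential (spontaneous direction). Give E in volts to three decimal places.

+0.035 V

For a concentration cell E°cell = 0. The 0.25 M side is the cathode (reduction is favoured where [Ca²⁺] is higher).
With n = 2, E = −(0.0592/2) log([Ca²⁺]ₐₙ/[Ca²⁺]꜀ₐₜ) = −(0.0592/2) log(0.016/0.25) = −(0.0592/2)(-1.194) = +0.035 V.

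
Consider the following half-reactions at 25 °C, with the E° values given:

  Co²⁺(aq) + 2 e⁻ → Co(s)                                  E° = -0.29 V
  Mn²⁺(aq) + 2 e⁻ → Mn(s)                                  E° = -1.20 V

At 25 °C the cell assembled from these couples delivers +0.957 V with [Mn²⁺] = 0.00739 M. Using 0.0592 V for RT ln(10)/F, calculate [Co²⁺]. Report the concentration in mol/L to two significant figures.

0.29 M

Co²⁺/Co is the cathode, Mn²⁺/Mn the anode: E°cell = +0.91 V, n = 2.
Overall reaction: Co²⁺(aq) + Mn(s) → Co(s) + Mn²⁺(aq); Q = [Mn²⁺]^1/[Co²⁺]^1.
From E = E° − (0.0592/n) log Q: log Q = (E° − E)·n/0.0592 = (+0.91 − (+0.957))·2/0.0592 = -1.5878.
So 1·log[Co²⁺] = 1·log(0.00739) − log Q = -2.1314 − (-1.5878) = -0.5436; [Co²⁺] = 10^(-0.5436) ≈ 0.29 M.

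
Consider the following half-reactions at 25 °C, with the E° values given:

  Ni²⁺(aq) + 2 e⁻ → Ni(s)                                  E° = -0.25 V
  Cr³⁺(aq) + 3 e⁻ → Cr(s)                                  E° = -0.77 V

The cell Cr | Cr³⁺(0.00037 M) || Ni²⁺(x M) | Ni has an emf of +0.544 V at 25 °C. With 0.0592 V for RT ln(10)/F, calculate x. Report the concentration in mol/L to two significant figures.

0.033 M

Ni²⁺/Ni is the cathode, Cr³⁺/Cr the anode: E°cell = +0.52 V, n = 6.
Overall reaction: 3 Ni²⁺(aq) + 2 Cr(s) → 3 Ni(s) + 2 Cr³⁺(aq); Q = [Cr³⁺]^2/[Ni²⁺]^3.
From E = E° − (0.0592/n) log Q: log Q = (E° − E)·n/0.0592 = (+0.52 − (+0.544))·6/0.0592 = -2.4324.
So 3·log[Ni²⁺] = 2·log(0.00037) − log Q = -6.8636 − (-2.4324) = -4.4312; log[Ni²⁺] = -4.4312 / 3 = -1.4771; [Ni²⁺] = 10^(-1.4771) ≈ 0.033 M.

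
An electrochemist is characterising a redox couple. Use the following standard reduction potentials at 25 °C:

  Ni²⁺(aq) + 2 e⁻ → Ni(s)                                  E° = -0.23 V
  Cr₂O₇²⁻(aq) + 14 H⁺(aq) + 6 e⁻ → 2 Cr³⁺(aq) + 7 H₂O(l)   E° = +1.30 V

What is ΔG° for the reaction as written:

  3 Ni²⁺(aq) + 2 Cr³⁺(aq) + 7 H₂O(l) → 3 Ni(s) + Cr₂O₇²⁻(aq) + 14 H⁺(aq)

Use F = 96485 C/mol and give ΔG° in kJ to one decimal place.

As written, Ni²⁺/Ni is reduced (cathode) and Cr₂O₇²⁻/Cr³⁺ is oxidised (anode), so E°cell = (-0.23) − (+1.30) = -1.53 V.
Balancing electrons gives n = 6.
ΔG° = −nFE° = −(6)(96485)(-1.53) = 885,732 J = +885.7 kJ.

+885.7 kJ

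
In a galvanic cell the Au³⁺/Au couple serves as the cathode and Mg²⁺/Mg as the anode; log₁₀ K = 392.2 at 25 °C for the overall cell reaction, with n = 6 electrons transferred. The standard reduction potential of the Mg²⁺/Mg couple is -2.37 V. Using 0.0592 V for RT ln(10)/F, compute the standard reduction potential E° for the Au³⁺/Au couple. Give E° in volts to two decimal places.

E°cell = (0.0592/n)·log K = (0.0592/6)(392.2) = +3.870 V.
Since Au³⁺/Au is the cathode and Mg²⁺/Mg the anode, E°cell = E°(Au³⁺/Au) − E°(Mg²⁺/Mg).
So E°(Au³⁺/Au) = E°cell + E°(Mg²⁺/Mg) = +3.870 + (-2.37) = +1.50 V.

+1.50 V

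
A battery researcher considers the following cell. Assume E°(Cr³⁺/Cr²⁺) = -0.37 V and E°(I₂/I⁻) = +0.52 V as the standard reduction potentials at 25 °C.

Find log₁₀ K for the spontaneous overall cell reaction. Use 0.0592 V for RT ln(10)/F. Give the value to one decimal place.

Cathode: I₂/I⁻; anode: Cr³⁺/Cr²⁺. E°cell = +0.89 V, n = 2.
log K = nE°cell / 0.0592 = (2)(+0.89) / 0.0592 = 30.1.

30.1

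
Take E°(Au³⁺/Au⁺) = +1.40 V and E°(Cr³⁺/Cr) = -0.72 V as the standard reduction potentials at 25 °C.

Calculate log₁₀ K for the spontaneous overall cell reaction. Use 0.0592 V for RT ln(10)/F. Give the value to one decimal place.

214.9

Cathode: Au³⁺/Au⁺; anode: Cr³⁺/Cr. E°cell = +2.12 V, n = 6.
log K = nE°cell / 0.0592 = (6)(+2.12) / 0.0592 = 214.9.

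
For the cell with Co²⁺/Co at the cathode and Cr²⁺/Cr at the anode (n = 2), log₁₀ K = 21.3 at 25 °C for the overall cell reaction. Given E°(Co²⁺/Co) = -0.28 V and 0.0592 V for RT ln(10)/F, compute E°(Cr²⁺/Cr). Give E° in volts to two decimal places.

E°cell = (0.0592/n)·log K = (0.0592/2)(21.3) = +0.630 V.
Since Co²⁺/Co is the cathode and Cr²⁺/Cr the anode, E°cell = E°(Co²⁺/Co) − E°(Cr²⁺/Cr).
So E°(Cr²⁺/Cr) = E°(Co²⁺/Co) − E°cell = (-0.28) − (+0.630) = -0.91 V.

-0.91 V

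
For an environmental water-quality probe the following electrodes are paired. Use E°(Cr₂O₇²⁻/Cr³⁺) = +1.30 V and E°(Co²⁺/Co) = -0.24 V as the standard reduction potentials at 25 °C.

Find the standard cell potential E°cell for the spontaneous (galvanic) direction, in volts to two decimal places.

The Cr₂O₇²⁻/Cr³⁺ couple has the higher reduction potential, so it is the cathode; Co²⁺/Co is oxidised at the anode.
E°cell = E°(cathode) − E°(anode) = (+1.30) − (-0.24) = +1.54 V.
Since E°cell > 0, the reaction is spontaneous under standard conditions.

+1.54 V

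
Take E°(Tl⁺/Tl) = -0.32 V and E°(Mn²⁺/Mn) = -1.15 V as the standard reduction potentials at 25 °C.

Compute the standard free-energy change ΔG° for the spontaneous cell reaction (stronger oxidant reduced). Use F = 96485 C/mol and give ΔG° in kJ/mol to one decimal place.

-160.2 kJ/mol

Tl⁺/Tl (E° = -0.32 V) is the cathode; Mn²⁺/Mn (E° = -1.15 V) is the anode, so E°cell = +0.83 V.
Balancing electrons gives n = 2 (lcm of 1 and 2).
ΔG° = −nFE° = −(2)(96485)(+0.83) = -160,165 J = -160.2 kJ/mol.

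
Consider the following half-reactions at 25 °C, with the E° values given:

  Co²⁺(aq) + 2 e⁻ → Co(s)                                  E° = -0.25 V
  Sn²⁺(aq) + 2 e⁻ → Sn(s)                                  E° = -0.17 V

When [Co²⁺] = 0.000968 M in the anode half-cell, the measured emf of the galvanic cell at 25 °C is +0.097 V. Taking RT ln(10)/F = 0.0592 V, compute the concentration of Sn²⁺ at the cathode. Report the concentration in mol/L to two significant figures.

Sn²⁺/Sn is the cathode, Co²⁺/Co the anode: E°cell = +0.08 V, n = 2.
Overall reaction: Sn²⁺(aq) + Co(s) → Sn(s) + Co²⁺(aq); Q = [Co²⁺]^1/[Sn²⁺]^1.
From E = E° − (0.0592/n) log Q: log Q = (E° − E)·n/0.0592 = (+0.08 − (+0.097))·2/0.0592 = -0.5743.
So 1·log[Sn²⁺] = 1·log(0.000968) − log Q = -3.0141 − (-0.5743) = -2.4398; [Sn²⁺] = 10^(-2.4398) ≈ 0.0036 M.

0.0036 M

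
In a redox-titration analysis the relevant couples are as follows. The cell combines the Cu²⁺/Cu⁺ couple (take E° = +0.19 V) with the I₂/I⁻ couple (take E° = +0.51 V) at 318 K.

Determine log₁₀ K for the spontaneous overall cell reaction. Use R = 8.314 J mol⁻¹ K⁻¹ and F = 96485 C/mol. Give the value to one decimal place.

10.1

Cathode: I₂/I⁻; anode: Cu²⁺/Cu⁺. E°cell = (+0.51) − (+0.19) = +0.32 V, with n = 2.
ΔG° = −nFE° = −RT ln K, so ln K = nFE°/(RT) = (2)(96485)(+0.32) / ((8.314)(318)) = 23.356.
log₁₀ K = 23.356 / ln 10 = 10.1.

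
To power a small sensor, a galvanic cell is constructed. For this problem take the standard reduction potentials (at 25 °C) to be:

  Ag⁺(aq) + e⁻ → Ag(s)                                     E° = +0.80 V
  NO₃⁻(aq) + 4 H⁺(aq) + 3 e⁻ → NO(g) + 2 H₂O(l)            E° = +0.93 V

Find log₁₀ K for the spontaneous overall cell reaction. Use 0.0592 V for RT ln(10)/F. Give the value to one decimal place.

Cathode: NO₃⁻/NO; anode: Ag⁺/Ag. E°cell = +0.13 V, n = 3.
log K = nE°cell / 0.0592 = (3)(+0.13) / 0.0592 = 6.6.

6.6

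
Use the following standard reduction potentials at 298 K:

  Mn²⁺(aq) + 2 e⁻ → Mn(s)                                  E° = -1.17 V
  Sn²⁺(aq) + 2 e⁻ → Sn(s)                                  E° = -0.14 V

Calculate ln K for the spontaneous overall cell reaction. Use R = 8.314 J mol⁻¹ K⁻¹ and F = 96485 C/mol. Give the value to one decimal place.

Cathode: Sn²⁺/Sn; anode: Mn²⁺/Mn. E°cell = (-0.14) − (-1.17) = +1.03 V, with n = 2.
ΔG° = −nFE° = −RT ln K, so ln K = nFE°/(RT) = (2)(96485)(+1.03) / ((8.314)(298)) = 80.223.

80.2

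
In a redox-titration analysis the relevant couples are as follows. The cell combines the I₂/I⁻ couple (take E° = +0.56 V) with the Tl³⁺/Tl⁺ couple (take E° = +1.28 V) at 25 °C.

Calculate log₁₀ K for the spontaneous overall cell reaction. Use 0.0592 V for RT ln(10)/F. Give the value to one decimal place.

Cathode: Tl³⁺/Tl⁺; anode: I₂/I⁻. E°cell = +0.72 V, n = 2.
log K = nE°cell / 0.0592 = (2)(+0.72) / 0.0592 = 24.3.

24.3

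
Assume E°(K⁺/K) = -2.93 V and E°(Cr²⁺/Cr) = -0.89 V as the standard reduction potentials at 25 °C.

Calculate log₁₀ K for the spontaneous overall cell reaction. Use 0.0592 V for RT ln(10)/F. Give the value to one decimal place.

Cathode: Cr²⁺/Cr; anode: K⁺/K. E°cell = +2.04 V, n = 2.
log K = nE°cell / 0.0592 = (2)(+2.04) / 0.0592 = 68.9.

68.9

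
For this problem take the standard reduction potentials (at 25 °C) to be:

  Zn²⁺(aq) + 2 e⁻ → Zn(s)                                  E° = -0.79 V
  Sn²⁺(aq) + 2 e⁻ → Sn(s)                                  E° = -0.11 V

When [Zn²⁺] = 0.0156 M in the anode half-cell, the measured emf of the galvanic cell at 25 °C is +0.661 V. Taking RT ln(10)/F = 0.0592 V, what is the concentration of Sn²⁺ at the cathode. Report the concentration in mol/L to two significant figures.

Sn²⁺/Sn is the cathode, Zn²⁺/Zn the anode: E°cell = +0.68 V, n = 2.
Overall reaction: Sn²⁺(aq) + Zn(s) → Sn(s) + Zn²⁺(aq); Q = [Zn²⁺]^1/[Sn²⁺]^1.
From E = E° − (0.0592/n) log Q: log Q = (E° − E)·n/0.0592 = (+0.68 − (+0.661))·2/0.0592 = 0.6419.
So 1·log[Sn²⁺] = 1·log(0.0156) − log Q = -1.8069 − (0.6419) = -2.4488; [Sn²⁺] = 10^(-2.4488) ≈ 0.0036 M.

0.0036 M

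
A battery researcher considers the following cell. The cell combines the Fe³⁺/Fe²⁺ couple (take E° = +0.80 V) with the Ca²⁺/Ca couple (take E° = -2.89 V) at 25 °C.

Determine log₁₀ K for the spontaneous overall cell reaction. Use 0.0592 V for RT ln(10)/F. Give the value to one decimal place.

Cathode: Fe³⁺/Fe²⁺; anode: Ca²⁺/Ca. E°cell = +3.69 V, n = 2.
log K = nE°cell / 0.0592 = (2)(+3.69) / 0.0592 = 124.7.

124.7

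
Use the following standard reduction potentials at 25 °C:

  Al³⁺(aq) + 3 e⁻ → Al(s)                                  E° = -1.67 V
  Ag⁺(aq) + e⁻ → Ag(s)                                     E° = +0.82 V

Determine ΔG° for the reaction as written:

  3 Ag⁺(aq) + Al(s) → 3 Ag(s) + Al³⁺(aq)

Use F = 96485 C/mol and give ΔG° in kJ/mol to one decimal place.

-720.7 kJ/mol

As written, Ag⁺/Ag is reduced (cathode) and Al³⁺/Al is oxidised (anode), so E°cell = (+0.82) − (-1.67) = +2.49 V.
Balancing electrons gives n = 3.
ΔG° = −nFE° = −(3)(96485)(+2.49) = -720,743 J = -720.7 kJ/mol.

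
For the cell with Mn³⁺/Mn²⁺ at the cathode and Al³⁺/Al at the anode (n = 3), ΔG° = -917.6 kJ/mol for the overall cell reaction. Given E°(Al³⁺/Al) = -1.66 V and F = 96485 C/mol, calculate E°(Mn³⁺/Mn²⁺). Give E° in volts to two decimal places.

E°cell = −ΔG°/(nF) = −(-917.6×10³)/((3)(96485)) = +3.170 V.
Since Mn³⁺/Mn²⁺ is the cathode and Al³⁺/Al the anode, E°cell = E°(Mn³⁺/Mn²⁺) − E°(Al³⁺/Al).
So E°(Mn³⁺/Mn²⁺) = E°cell + E°(Al³⁺/Al) = +3.170 + (-1.66) = +1.51 V.

+1.51 V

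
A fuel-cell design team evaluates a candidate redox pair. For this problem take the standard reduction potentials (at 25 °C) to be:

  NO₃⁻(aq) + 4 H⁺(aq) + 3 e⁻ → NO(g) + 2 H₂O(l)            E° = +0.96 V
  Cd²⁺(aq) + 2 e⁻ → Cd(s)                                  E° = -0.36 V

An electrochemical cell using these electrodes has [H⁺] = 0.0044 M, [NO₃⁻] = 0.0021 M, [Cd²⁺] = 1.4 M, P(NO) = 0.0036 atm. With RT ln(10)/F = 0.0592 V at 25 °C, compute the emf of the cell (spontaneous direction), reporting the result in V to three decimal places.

NO₃⁻/NO is the cathode (higher E°), Cd²⁺/Cd the anode: E°cell = +0.96 − (-0.36) = +1.32 V, n = 6.
Overall: 2 NO₃⁻(aq) + 8 H⁺(aq) + 3 Cd(s) → 2 NO(g) + 4 H₂O(l) + 3 Cd²⁺(aq)
Q = P(NO)^2·[Cd²⁺]^3 / ([NO₃⁻]^2·[H⁺]^8); log Q = 19.759.
E = E° − (0.0592/n) log Q = +1.32 − (0.0592/6)(19.759) = +1.125 V.

+1.125 V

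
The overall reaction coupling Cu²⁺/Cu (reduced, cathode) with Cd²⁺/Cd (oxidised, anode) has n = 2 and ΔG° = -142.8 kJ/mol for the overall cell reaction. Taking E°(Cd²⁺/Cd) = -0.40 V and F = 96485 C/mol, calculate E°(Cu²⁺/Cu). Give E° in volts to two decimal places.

E°cell = −ΔG°/(nF) = −(-142.8×10³)/((2)(96485)) = +0.740 V.
Since Cu²⁺/Cu is the cathode and Cd²⁺/Cd the anode, E°cell = E°(Cu²⁺/Cu) − E°(Cd²⁺/Cd).
So E°(Cu²⁺/Cu) = E°cell + E°(Cd²⁺/Cd) = +0.740 + (-0.40) = +0.34 V.

+0.34 V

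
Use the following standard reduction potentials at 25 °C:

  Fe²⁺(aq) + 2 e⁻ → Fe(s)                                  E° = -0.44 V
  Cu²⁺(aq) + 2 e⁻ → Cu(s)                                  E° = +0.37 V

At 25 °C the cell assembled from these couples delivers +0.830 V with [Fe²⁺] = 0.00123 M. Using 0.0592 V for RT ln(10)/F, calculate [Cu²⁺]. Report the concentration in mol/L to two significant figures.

0.0058 M

Cu²⁺/Cu is the cathode, Fe²⁺/Fe the anode: E°cell = +0.81 V, n = 2.
Overall reaction: Cu²⁺(aq) + Fe(s) → Cu(s) + Fe²⁺(aq); Q = [Fe²⁺]^1/[Cu²⁺]^1.
From E = E° − (0.0592/n) log Q: log Q = (E° − E)·n/0.0592 = (+0.81 − (+0.830))·2/0.0592 = -0.6757.
So 1·log[Cu²⁺] = 1·log(0.00123) − log Q = -2.9101 − (-0.6757) = -2.2344; [Cu²⁺] = 10^(-2.2344) ≈ 0.0058 M.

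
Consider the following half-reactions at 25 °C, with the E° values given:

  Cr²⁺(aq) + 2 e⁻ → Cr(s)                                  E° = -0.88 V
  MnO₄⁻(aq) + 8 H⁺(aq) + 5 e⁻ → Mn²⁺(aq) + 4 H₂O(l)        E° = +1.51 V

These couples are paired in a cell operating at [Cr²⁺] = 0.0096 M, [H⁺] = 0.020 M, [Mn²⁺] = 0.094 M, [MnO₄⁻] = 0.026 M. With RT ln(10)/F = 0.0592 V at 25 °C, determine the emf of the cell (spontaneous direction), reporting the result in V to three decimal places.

MnO₄⁻/Mn²⁺ is the cathode (higher E°), Cr²⁺/Cr the anode: E°cell = +1.51 − (-0.88) = +2.39 V, n = 10.
Overall: 2 MnO₄⁻(aq) + 16 H⁺(aq) + 5 Cr(s) → 2 Mn²⁺(aq) + 8 H₂O(l) + 5 Cr²⁺(aq)
Q = [Mn²⁺]^2·[Cr²⁺]^5 / ([MnO₄⁻]^2·[H⁺]^16); log Q = 18.211.
E = E° − (0.0592/n) log Q = +2.39 − (0.0592/10)(18.211) = +2.282 V.

+2.282 V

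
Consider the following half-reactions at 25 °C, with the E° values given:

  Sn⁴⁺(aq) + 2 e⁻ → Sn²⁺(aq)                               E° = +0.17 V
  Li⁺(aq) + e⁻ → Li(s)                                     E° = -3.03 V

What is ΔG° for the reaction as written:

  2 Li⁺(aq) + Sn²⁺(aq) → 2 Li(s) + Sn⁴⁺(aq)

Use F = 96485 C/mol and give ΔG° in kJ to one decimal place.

+617.5 kJ

As written, Li⁺/Li is reduced (cathode) and Sn⁴⁺/Sn²⁺ is oxidised (anode), so E°cell = (-3.03) − (+0.17) = -3.20 V.
Balancing electrons gives n = 2.
ΔG° = −nFE° = −(2)(96485)(-3.20) = 617,504 J = +617.5 kJ.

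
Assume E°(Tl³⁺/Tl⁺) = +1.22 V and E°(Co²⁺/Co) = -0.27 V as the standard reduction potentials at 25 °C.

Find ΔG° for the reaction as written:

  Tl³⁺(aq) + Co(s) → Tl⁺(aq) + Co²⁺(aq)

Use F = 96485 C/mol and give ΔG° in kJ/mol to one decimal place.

-287.5 kJ/mol

As written, Tl³⁺/Tl⁺ is reduced (cathode) and Co²⁺/Co is oxidised (anode), so E°cell = (+1.22) − (-0.27) = +1.49 V.
Balancing electrons gives n = 2.
ΔG° = −nFE° = −(2)(96485)(+1.49) = -287,525 J = -287.5 kJ/mol.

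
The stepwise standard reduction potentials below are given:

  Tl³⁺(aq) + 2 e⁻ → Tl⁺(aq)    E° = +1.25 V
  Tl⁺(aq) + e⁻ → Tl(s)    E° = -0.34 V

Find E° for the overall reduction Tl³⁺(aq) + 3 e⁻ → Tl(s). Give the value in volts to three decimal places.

Since ΔG° = −nFE° is additive over sequential reductions, n₃E°₃ = n₁E°₁ + n₂E°₂.
E°₃ = (2×+1.25 + 1×-0.34) / 3 = (+2.160) / 3 = +0.720 V.

+0.720 V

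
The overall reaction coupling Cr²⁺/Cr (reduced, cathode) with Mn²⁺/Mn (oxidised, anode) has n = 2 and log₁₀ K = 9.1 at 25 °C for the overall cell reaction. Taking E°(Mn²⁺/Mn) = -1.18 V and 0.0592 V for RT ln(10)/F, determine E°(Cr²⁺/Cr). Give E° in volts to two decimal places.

-0.91 V

E°cell = (0.0592/n)·log K = (0.0592/2)(9.1) = +0.269 V.
Since Cr²⁺/Cr is the cathode and Mn²⁺/Mn the anode, E°cell = E°(Cr²⁺/Cr) − E°(Mn²⁺/Mn).
So E°(Cr²⁺/Cr) = E°cell + E°(Mn²⁺/Mn) = +0.269 + (-1.18) = -0.91 V.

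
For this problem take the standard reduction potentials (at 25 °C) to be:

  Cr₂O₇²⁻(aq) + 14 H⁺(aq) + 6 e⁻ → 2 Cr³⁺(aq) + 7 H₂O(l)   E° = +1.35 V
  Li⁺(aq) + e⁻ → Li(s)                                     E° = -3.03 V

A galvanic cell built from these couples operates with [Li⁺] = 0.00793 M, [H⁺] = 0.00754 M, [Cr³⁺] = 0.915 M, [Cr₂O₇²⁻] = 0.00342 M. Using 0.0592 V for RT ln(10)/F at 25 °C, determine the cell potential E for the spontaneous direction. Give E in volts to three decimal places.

+4.188 V

Cr₂O₇²⁻/Cr³⁺ is the cathode (higher E°), Li⁺/Li the anode: E°cell = +1.35 − (-3.03) = +4.38 V, n = 6.
Overall: Cr₂O₇²⁻(aq) + 14 H⁺(aq) + 6 Li(s) → 2 Cr³⁺(aq) + 7 H₂O(l) + 6 Li⁺(aq)
Q = [Cr³⁺]^2·[Li⁺]^6 / ([Cr₂O₇²⁻]·[H⁺]^14); log Q = 19.501.
E = E° − (0.0592/n) log Q = +4.38 − (0.0592/6)(19.501) = +4.188 V.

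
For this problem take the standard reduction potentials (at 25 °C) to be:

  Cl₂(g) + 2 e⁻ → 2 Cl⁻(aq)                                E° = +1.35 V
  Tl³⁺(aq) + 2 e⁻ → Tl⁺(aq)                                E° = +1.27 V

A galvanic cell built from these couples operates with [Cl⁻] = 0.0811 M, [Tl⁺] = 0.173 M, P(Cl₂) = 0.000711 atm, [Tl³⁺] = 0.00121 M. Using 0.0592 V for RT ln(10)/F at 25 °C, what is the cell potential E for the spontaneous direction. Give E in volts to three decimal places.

+0.115 V

Cl₂/Cl⁻ is the cathode (higher E°), Tl³⁺/Tl⁺ the anode: E°cell = +1.35 − (+1.27) = +0.08 V, n = 2.
Overall: Cl₂(g) + Tl⁺(aq) → 2 Cl⁻(aq) + Tl³⁺(aq)
Q = [Cl⁻]^2·[Tl³⁺] / (P(Cl₂)·[Tl⁺]); log Q = -1.189.
E = E° − (0.0592/n) log Q = +0.08 − (0.0592/2)(-1.189) = +0.115 V.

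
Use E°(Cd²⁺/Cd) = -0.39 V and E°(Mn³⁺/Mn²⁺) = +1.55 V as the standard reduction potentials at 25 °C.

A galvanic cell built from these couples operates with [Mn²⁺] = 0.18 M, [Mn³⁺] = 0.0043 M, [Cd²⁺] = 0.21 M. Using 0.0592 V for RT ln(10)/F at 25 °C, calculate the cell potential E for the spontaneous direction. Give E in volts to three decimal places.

+1.864 V

Mn³⁺/Mn²⁺ is the cathode (higher E°), Cd²⁺/Cd the anode: E°cell = +1.55 − (-0.39) = +1.94 V, n = 2.
Overall: 2 Mn³⁺(aq) + Cd(s) → 2 Mn²⁺(aq) + Cd²⁺(aq)
Q = [Mn²⁺]^2·[Cd²⁺] / ([Mn³⁺]^2); log Q = 2.566.
E = E° − (0.0592/n) log Q = +1.94 − (0.0592/2)(2.566) = +1.864 V.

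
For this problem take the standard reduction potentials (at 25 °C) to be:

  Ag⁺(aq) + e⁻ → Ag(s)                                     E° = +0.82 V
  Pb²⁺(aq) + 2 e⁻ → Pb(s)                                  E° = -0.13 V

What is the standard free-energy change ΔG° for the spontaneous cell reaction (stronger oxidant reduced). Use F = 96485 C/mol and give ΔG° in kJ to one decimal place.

-183.3 kJ

Ag⁺/Ag (E° = +0.82 V) is the cathode; Pb²⁺/Pb (E° = -0.13 V) is the anode, so E°cell = +0.95 V.
Balancing electrons gives n = 2 (lcm of 1 and 2).
ΔG° = −nFE° = −(2)(96485)(+0.95) = -183,322 J = -183.3 kJ.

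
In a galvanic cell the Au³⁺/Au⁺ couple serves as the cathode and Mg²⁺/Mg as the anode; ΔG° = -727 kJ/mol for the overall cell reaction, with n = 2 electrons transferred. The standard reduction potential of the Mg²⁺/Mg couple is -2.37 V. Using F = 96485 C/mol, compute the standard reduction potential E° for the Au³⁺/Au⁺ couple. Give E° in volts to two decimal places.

E°cell = −ΔG°/(nF) = −(-727×10³)/((2)(96485)) = +3.767 V.
Since Au³⁺/Au⁺ is the cathode and Mg²⁺/Mg the anode, E°cell = E°(Au³⁺/Au⁺) − E°(Mg²⁺/Mg).
So E°(Au³⁺/Au⁺) = E°cell + E°(Mg²⁺/Mg) = +3.767 + (-2.37) = +1.40 V.

+1.40 V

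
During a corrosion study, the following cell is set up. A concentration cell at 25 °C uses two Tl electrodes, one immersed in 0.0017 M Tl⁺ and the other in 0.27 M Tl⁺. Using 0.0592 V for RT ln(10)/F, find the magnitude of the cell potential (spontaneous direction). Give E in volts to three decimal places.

+0.130 V

For a concentration cell E°cell = 0. The 0.27 M side is the cathode (reduction is favoured where [Tl⁺] is higher).
With n = 1, E = −(0.0592/1) log([Tl⁺]ₐₙ/[Tl⁺]꜀ₐₜ) = −(0.0592/1) log(0.0017/0.27) = −(0.0592/1)(-2.201) = +0.130 V.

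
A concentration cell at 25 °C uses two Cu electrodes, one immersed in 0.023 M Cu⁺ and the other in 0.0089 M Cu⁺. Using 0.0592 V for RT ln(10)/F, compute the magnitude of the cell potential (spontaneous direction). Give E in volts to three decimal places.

For a concentration cell E°cell = 0. The 0.023 M side is the cathode (reduction is favoured where [Cu⁺] is higher).
With n = 1, E = −(0.0592/1) log([Cu⁺]ₐₙ/[Cu⁺]꜀ₐₜ) = −(0.0592/1) log(0.0089/0.023) = −(0.0592/1)(-0.412) = +0.024 V.

+0.024 V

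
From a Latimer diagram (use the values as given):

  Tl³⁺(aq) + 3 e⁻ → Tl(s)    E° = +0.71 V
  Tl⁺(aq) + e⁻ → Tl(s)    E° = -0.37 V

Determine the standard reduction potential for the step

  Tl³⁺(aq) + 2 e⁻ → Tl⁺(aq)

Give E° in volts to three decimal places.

Sequential free energies add, so n₃E°₃ = n₁E°₁ + n₂E°₂.
With n₃ = 3, and the known step contributing 1×(-0.37) V, the unknown satisfies 2·E° = 3×(+0.71) − 1×(-0.37) = +2.500.
E° = +2.500 / 2 = +1.250 V.

+1.250 V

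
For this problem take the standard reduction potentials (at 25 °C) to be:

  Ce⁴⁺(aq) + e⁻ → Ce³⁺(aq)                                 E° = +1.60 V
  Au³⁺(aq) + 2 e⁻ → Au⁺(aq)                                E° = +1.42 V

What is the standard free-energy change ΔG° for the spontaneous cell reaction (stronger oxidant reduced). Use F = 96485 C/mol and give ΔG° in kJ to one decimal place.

-34.7 kJ

Ce⁴⁺/Ce³⁺ (E° = +1.60 V) is the cathode; Au³⁺/Au⁺ (E° = +1.42 V) is the anode, so E°cell = +0.18 V.
Balancing electrons gives n = 2 (lcm of 1 and 2).
ΔG° = −nFE° = −(2)(96485)(+0.18) = -34,735 J = -34.7 kJ.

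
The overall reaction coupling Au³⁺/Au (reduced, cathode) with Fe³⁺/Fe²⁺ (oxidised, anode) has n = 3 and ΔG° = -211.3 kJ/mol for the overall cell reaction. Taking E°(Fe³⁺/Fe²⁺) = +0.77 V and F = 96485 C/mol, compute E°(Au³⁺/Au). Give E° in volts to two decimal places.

+1.50 V

E°cell = −ΔG°/(nF) = −(-211.3×10³)/((3)(96485)) = +0.730 V.
Since Au³⁺/Au is the cathode and Fe³⁺/Fe²⁺ the anode, E°cell = E°(Au³⁺/Au) − E°(Fe³⁺/Fe²⁺).
So E°(Au³⁺/Au) = E°cell + E°(Fe³⁺/Fe²⁺) = +0.730 + (+0.77) = +1.50 V.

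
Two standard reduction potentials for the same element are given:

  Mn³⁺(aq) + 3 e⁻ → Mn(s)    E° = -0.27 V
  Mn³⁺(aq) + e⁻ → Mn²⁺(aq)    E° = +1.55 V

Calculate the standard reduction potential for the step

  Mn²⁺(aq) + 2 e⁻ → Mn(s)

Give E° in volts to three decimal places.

-1.180 V

Sequential free energies add, so n₃E°₃ = n₁E°₁ + n₂E°₂.
With n₃ = 3, and the known step contributing 1×(+1.55) V, the unknown satisfies 2·E° = 3×(-0.27) − 1×(+1.55) = -2.360.
E° = -2.360 / 2 = -1.180 V.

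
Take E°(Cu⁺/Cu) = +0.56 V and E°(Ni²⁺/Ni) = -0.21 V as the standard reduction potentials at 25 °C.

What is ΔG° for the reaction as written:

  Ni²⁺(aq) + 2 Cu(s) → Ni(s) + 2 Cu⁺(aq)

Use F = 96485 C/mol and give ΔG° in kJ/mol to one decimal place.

As written, Ni²⁺/Ni is reduced (cathode) and Cu⁺/Cu is oxidised (anode), so E°cell = (-0.21) − (+0.56) = -0.77 V.
Balancing electrons gives n = 2.
ΔG° = −nFE° = −(2)(96485)(-0.77) = 148,587 J = +148.6 kJ/mol.

+148.6 kJ/mol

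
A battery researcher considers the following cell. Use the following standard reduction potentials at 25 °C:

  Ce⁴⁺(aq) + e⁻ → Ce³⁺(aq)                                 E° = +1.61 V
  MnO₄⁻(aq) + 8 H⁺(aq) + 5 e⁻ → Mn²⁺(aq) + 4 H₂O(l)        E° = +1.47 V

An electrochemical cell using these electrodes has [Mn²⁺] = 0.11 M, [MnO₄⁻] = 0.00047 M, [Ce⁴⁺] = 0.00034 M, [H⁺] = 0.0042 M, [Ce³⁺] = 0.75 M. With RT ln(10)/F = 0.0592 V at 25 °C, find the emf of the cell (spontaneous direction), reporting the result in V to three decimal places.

+0.195 V

Ce⁴⁺/Ce³⁺ is the cathode (higher E°), MnO₄⁻/Mn²⁺ the anode: E°cell = +1.61 − (+1.47) = +0.14 V, n = 5.
Overall: 5 Ce⁴⁺(aq) + Mn²⁺(aq) + 4 H₂O(l) → 5 Ce³⁺(aq) + MnO₄⁻(aq) + 8 H⁺(aq)
Q = [Ce³⁺]^5·[MnO₄⁻]·[H⁺]^8 / ([Ce⁴⁺]^5·[Mn²⁺]); log Q = -4.665.
E = E° − (0.0592/n) log Q = +0.14 − (0.0592/5)(-4.665) = +0.195 V.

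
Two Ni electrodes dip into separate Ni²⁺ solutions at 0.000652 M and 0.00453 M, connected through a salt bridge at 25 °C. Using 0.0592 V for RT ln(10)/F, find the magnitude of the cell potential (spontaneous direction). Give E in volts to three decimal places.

For a concentration cell E°cell = 0. The 0.00453 M side is the cathode (reduction is favoured where [Ni²⁺] is higher).
With n = 2, E = −(0.0592/2) log([Ni²⁺]ₐₙ/[Ni²⁺]꜀ₐₜ) = −(0.0592/2) log(0.000652/0.00453) = −(0.0592/2)(-0.842) = +0.025 V.

+0.025 V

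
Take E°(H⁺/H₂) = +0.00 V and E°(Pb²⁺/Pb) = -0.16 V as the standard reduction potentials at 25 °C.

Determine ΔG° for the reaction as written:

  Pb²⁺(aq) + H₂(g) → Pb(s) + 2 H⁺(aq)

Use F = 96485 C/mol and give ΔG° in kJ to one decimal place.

As written, Pb²⁺/Pb is reduced (cathode) and H⁺/H₂ is oxidised (anode), so E°cell = (-0.16) − (+0.00) = -0.16 V.
Balancing electrons gives n = 2.
ΔG° = −nFE° = −(2)(96485)(-0.16) = 30,875 J = +30.9 kJ.

+30.9 kJ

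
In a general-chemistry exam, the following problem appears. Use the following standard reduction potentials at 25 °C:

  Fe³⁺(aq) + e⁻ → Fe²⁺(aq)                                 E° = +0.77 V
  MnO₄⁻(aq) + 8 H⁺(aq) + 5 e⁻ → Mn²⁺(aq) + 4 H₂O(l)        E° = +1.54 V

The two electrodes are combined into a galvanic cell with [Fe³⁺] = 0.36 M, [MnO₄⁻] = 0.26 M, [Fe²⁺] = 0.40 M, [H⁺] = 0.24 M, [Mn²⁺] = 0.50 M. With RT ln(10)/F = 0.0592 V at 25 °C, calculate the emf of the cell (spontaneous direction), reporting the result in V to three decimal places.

+0.711 V

MnO₄⁻/Mn²⁺ is the cathode (higher E°), Fe³⁺/Fe²⁺ the anode: E°cell = +1.54 − (+0.77) = +0.77 V, n = 5.
Overall: MnO₄⁻(aq) + 8 H⁺(aq) + 5 Fe²⁺(aq) → Mn²⁺(aq) + 4 H₂O(l) + 5 Fe³⁺(aq)
Q = [Mn²⁺]·[Fe³⁺]^5 / ([MnO₄⁻]·[H⁺]^8·[Fe²⁺]^5); log Q = 5.014.
E = E° − (0.0592/n) log Q = +0.77 − (0.0592/5)(5.014) = +0.711 V.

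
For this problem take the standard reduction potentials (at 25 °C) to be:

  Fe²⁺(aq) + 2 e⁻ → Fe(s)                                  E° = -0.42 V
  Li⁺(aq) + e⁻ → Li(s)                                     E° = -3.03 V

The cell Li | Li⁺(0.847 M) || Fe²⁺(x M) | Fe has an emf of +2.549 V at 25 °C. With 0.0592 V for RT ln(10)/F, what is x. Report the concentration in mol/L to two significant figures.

Fe²⁺/Fe is the cathode, Li⁺/Li the anode: E°cell = +2.61 V, n = 2.
Overall reaction: Fe²⁺(aq) + 2 Li(s) → Fe(s) + 2 Li⁺(aq); Q = [Li⁺]^2/[Fe²⁺]^1.
From E = E° − (0.0592/n) log Q: log Q = (E° − E)·n/0.0592 = (+2.61 − (+2.549))·2/0.0592 = 2.0608.
So 1·log[Fe²⁺] = 2·log(0.847) − log Q = -0.1442 − (2.0608) = -2.2050; [Fe²⁺] = 10^(-2.2050) ≈ 0.0062 M.

0.0062 M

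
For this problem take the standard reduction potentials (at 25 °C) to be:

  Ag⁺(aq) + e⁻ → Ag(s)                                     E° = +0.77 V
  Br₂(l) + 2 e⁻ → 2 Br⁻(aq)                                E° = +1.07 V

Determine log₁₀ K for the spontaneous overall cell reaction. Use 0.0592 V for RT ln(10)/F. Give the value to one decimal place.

10.1

Cathode: Br₂/Br⁻; anode: Ag⁺/Ag. E°cell = +0.30 V, n = 2.
log K = nE°cell / 0.0592 = (2)(+0.30) / 0.0592 = 10.1.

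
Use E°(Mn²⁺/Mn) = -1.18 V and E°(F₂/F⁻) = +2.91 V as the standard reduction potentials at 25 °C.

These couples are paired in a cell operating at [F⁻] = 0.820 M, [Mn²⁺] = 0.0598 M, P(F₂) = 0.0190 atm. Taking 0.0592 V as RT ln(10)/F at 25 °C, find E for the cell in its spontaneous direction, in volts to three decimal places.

F₂/F⁻ is the cathode (higher E°), Mn²⁺/Mn the anode: E°cell = +2.91 − (-1.18) = +4.09 V, n = 2.
Overall: F₂(g) + Mn(s) → 2 F⁻(aq) + Mn²⁺(aq)
Q = [F⁻]^2·[Mn²⁺] / (P(F₂)); log Q = 0.326.
E = E° − (0.0592/n) log Q = +4.09 − (0.0592/2)(0.326) = +4.080 V.

+4.080 V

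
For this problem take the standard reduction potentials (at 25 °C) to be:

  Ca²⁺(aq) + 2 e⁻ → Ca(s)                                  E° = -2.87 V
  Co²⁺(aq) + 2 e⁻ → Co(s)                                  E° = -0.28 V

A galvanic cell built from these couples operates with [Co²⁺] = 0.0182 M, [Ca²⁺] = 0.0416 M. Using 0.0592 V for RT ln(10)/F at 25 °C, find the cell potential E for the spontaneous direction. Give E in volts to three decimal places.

+2.579 V

Co²⁺/Co is the cathode (higher E°), Ca²⁺/Ca the anode: E°cell = -0.28 − (-2.87) = +2.59 V, n = 2.
Overall: Co²⁺(aq) + Ca(s) → Co(s) + Ca²⁺(aq)
Q = [Ca²⁺] / ([Co²⁺]); log Q = 0.359.
E = E° − (0.0592/n) log Q = +2.59 − (0.0592/2)(0.359) = +2.579 V.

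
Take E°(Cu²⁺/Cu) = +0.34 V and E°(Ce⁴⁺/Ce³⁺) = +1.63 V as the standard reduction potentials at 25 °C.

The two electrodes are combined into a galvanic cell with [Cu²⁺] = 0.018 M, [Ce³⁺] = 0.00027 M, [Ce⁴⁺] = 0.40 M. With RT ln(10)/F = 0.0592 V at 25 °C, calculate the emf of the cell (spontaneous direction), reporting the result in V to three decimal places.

Ce⁴⁺/Ce³⁺ is the cathode (higher E°), Cu²⁺/Cu the anode: E°cell = +1.63 − (+0.34) = +1.29 V, n = 2.
Overall: 2 Ce⁴⁺(aq) + Cu(s) → 2 Ce³⁺(aq) + Cu²⁺(aq)
Q = [Ce³⁺]^2·[Cu²⁺] / ([Ce⁴⁺]^2); log Q = -8.086.
E = E° − (0.0592/n) log Q = +1.29 − (0.0592/2)(-8.086) = +1.529 V.

+1.529 V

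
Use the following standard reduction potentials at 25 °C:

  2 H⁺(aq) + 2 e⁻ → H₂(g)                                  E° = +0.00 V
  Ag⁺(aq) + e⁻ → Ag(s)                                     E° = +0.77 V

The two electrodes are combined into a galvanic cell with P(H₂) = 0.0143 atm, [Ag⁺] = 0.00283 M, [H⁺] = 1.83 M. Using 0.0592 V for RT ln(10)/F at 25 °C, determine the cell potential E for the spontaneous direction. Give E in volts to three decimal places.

Ag⁺/Ag is the cathode (higher E°), H⁺/H₂ the anode: E°cell = +0.77 − (+0.00) = +0.77 V, n = 2.
Overall: 2 Ag⁺(aq) + H₂(g) → 2 Ag(s) + 2 H⁺(aq)
Q = [H⁺]^2 / ([Ag⁺]^2·P(H₂)); log Q = 7.466.
E = E° − (0.0592/n) log Q = +0.77 − (0.0592/2)(7.466) = +0.549 V.

+0.549 V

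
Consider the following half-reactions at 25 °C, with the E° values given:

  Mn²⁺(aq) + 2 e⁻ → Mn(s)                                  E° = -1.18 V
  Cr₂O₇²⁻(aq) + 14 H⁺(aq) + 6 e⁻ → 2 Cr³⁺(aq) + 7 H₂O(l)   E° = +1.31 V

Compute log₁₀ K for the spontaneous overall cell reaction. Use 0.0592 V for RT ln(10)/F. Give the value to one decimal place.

Cathode: Cr₂O₇²⁻/Cr³⁺; anode: Mn²⁺/Mn. E°cell = +2.49 V, n = 6.
log K = nE°cell / 0.0592 = (6)(+2.49) / 0.0592 = 252.4.

252.4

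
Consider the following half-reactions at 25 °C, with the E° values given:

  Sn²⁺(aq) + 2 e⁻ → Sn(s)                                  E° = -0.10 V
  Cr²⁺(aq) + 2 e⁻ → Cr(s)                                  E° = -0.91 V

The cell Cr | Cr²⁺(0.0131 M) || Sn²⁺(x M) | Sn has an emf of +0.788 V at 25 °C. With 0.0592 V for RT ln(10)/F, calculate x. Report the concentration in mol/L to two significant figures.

0.0024 M

Sn²⁺/Sn is the cathode, Cr²⁺/Cr the anode: E°cell = +0.81 V, n = 2.
Overall reaction: Sn²⁺(aq) + Cr(s) → Sn(s) + Cr²⁺(aq); Q = [Cr²⁺]^1/[Sn²⁺]^1.
From E = E° − (0.0592/n) log Q: log Q = (E° − E)·n/0.0592 = (+0.81 − (+0.788))·2/0.0592 = 0.7432.
So 1·log[Sn²⁺] = 1·log(0.0131) − log Q = -1.8827 − (0.7432) = -2.6259; [Sn²⁺] = 10^(-2.6259) ≈ 0.0024 M.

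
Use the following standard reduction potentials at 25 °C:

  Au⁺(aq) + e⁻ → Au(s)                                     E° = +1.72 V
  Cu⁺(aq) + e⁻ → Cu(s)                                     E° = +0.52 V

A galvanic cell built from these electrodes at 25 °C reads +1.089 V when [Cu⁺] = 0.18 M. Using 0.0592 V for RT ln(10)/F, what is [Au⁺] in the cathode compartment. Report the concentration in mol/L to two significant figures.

0.0024 M

Au⁺/Au is the cathode, Cu⁺/Cu the anode: E°cell = +1.20 V, n = 1.
Overall reaction: Au⁺(aq) + Cu(s) → Au(s) + Cu⁺(aq); Q = [Cu⁺]^1/[Au⁺]^1.
From E = E° − (0.0592/n) log Q: log Q = (E° − E)·n/0.0592 = (+1.20 − (+1.089))·1/0.0592 = 1.8750.
So 1·log[Au⁺] = 1·log(0.18) − log Q = -0.7447 − (1.8750) = -2.6197; [Au⁺] = 10^(-2.6197) ≈ 0.0024 M.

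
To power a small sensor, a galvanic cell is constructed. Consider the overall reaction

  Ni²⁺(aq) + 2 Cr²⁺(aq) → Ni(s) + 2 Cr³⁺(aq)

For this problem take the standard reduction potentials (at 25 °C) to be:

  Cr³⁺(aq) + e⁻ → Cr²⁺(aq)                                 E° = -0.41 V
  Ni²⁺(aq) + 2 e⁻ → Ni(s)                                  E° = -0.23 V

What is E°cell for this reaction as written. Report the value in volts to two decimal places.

The Ni²⁺/Ni couple has the higher reduction potential, so it is the cathode; Cr³⁺/Cr²⁺ is oxidised at the anode.
E°cell = E°(cathode) − E°(anode) = (-0.23) − (-0.41) = +0.18 V.

+0.18 V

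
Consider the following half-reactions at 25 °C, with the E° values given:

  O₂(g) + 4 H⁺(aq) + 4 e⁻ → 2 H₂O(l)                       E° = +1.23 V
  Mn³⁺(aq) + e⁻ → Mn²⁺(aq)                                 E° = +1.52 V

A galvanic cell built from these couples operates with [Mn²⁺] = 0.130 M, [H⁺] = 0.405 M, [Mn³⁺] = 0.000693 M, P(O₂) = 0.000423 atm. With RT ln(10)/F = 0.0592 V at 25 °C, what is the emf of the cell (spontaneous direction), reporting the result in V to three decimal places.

+0.229 V

Mn³⁺/Mn²⁺ is the cathode (higher E°), O₂/H₂O the anode: E°cell = +1.52 − (+1.23) = +0.29 V, n = 4.
Overall: 4 Mn³⁺(aq) + 2 H₂O(l) → 4 Mn²⁺(aq) + O₂(g) + 4 H⁺(aq)
Q = [Mn²⁺]^4·P(O₂)·[H⁺]^4 / ([Mn³⁺]^4); log Q = 4.149.
E = E° − (0.0592/n) log Q = +0.29 − (0.0592/4)(4.149) = +0.229 V.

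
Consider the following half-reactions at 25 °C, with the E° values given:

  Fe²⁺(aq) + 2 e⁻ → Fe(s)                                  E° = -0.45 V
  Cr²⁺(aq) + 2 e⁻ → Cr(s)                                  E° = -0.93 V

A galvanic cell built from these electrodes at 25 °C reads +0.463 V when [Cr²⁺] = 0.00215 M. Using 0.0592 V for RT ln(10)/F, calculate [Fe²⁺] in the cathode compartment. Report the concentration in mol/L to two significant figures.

0.00057 M

Fe²⁺/Fe is the cathode, Cr²⁺/Cr the anode: E°cell = +0.48 V, n = 2.
Overall reaction: Fe²⁺(aq) + Cr(s) → Fe(s) + Cr²⁺(aq); Q = [Cr²⁺]^1/[Fe²⁺]^1.
From E = E° − (0.0592/n) log Q: log Q = (E° − E)·n/0.0592 = (+0.48 − (+0.463))·2/0.0592 = 0.5743.
So 1·log[Fe²⁺] = 1·log(0.00215) − log Q = -2.6676 − (0.5743) = -3.2419; [Fe²⁺] = 10^(-3.2419) ≈ 0.00057 M.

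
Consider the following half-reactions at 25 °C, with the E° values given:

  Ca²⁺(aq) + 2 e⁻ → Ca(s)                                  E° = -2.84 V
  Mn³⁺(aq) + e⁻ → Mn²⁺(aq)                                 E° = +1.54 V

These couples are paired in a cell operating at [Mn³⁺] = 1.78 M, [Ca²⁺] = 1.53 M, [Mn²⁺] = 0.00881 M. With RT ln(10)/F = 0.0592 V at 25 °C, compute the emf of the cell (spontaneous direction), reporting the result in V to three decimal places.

Mn³⁺/Mn²⁺ is the cathode (higher E°), Ca²⁺/Ca the anode: E°cell = +1.54 − (-2.84) = +4.38 V, n = 2.
Overall: 2 Mn³⁺(aq) + Ca(s) → 2 Mn²⁺(aq) + Ca²⁺(aq)
Q = [Mn²⁺]^2·[Ca²⁺] / ([Mn³⁺]^2); log Q = -4.426.
E = E° − (0.0592/n) log Q = +4.38 − (0.0592/2)(-4.426) = +4.511 V.

+4.511 V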